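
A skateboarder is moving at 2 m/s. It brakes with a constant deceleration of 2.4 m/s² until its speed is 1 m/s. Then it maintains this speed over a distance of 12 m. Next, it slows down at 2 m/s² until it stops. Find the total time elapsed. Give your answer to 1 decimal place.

Phase 1 (decelerating): v₀ = 2.00 m/s, a = -2.4 m/s².
v = v₀ + at → t = (1 − 2.00) / -2.4 = 0.417 s
v² = v₀² + 2aΔx → Δx = (1² − 2.00²)/(2·-2.4) = 0.625 m

Phase 2 (constant speed): v₀ = 1.00 m/s, a = 0 m/s².
Constant speed: t = d/v = 12/1.00 = 12.0 s

Phase 3 (decelerating): v₀ = 1.00 m/s, a = -2 m/s².
v = v₀ + at → t = (0 − 1.00) / -2 = 0.500 s
v² = v₀² + 2aΔx → Δx = (0² − 1.00²)/(2·-2) = 0.250 m
Total time = 0.417 + 12.0 + 0.500 = 12.9 s

12.9 s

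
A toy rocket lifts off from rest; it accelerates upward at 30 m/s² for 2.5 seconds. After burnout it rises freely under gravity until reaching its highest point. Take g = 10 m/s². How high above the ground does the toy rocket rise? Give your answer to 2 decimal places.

Phase 1 (powered ascent): v₀ = 0 m/s, a = 30 m/s².
v = v₀ + at = 0 + (30)(2.5) = 75.0 m/s
Δx = v₀t + ½at² = 0·2.5 + 0.5·30·2.5² = 93.8 m

Phase 2 (coasting upward): v₀ = 75.0 m/s, a = -10 m/s².
v = v₀ + at → t = (0 − 75.0) / -10 = 7.50 s
v² = v₀² + 2aΔx → Δx = (0² − 75.0²)/(2·-10) = 281 m
Maximum height = 93.8 + 281 = 375 m

375.00 m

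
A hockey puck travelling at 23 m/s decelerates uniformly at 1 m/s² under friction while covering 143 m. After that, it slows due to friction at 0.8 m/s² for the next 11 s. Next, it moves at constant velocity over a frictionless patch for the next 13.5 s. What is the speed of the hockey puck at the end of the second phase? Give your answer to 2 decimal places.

Phase 1 (decelerating): v₀ = 23.0 m/s, a = -1 m/s².
v² = v₀² + 2aΔx = 23.0² + 2·-1·143 = 243 → v = 15.6 m/s
t = (v − v₀)/a = (15.6 − 23.0)/-1 = 7.41 s

Phase 2 (decelerating): v₀ = 15.6 m/s, a = -0.8 m/s².
v = v₀ + at = 15.6 + (-0.8)(11) = 6.79 m/s
Δx = v₀t + ½at² = 15.6·11 + 0.5·-0.8·11² = 123 m
Speed at end of phase 2 = 6.79 m/s

6.79 m/s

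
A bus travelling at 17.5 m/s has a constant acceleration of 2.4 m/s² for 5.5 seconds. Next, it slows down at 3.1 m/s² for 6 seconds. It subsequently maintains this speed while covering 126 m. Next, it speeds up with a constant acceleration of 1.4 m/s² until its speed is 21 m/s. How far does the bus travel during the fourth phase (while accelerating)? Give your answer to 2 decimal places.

105.21 m

Phase 1 (accelerating): v₀ = 17.5 m/s, a = 2.4 m/s².
v = v₀ + at = 17.5 + (2.4)(5.5) = 30.7 m/s
Δx = v₀t + ½at² = 17.5·5.5 + 0.5·2.4·5.5² = 133 m

Phase 2 (decelerating): v₀ = 30.7 m/s, a = -3.1 m/s².
v = v₀ + at = 30.7 + (-3.1)(6) = 12.1 m/s
Δx = v₀t + ½at² = 30.7·6 + 0.5·-3.1·6² = 128 m

Phase 3 (constant speed): v₀ = 12.1 m/s, a = 0 m/s².
Constant speed: t = d/v = 126/12.1 = 10.4 s

Phase 4 (accelerating): v₀ = 12.1 m/s, a = 1.4 m/s².
v = v₀ + at → t = (21 − 12.1) / 1.4 = 6.36 s
v² = v₀² + 2aΔx → Δx = (21² − 12.1²)/(2·1.4) = 105 m
Distance in phase 4 = 105 m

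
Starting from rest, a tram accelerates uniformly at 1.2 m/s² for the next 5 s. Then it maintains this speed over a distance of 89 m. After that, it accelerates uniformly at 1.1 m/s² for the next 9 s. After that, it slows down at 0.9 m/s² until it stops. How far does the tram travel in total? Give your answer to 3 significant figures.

Phase 1 (accelerating): v₀ = 0 m/s, a = 1.2 m/s².
v = v₀ + at = 0 + (1.2)(5) = 6.00 m/s
Δx = v₀t + ½at² = 0·5 + 0.5·1.2·5² = 15.0 m

Phase 2 (constant speed): v₀ = 6.00 m/s, a = 0 m/s².
Constant speed: t = d/v = 89/6.00 = 14.8 s

Phase 3 (accelerating): v₀ = 6.00 m/s, a = 1.1 m/s².
v = v₀ + at = 6.00 + (1.1)(9) = 15.9 m/s
Δx = v₀t + ½at² = 6.00·9 + 0.5·1.1·9² = 98.6 m

Phase 4 (decelerating): v₀ = 15.9 m/s, a = -0.9 m/s².
v = v₀ + at → t = (0 − 15.9) / -0.9 = 17.7 s
v² = v₀² + 2aΔx → Δx = (0² − 15.9²)/(2·-0.9) = 140 m
Total distance = 15.0 + 89.0 + 98.6 + 140 = 343 m

343 m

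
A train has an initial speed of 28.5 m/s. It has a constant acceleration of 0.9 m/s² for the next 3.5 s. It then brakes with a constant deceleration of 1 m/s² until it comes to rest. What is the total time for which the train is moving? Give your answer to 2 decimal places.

35.15 s

Phase 1 (accelerating): v₀ = 28.5 m/s, a = 0.9 m/s².
v = v₀ + at = 28.5 + (0.9)(3.5) = 31.6 m/s
Δx = v₀t + ½at² = 28.5·3.5 + 0.5·0.9·3.5² = 105 m

Phase 2 (decelerating): v₀ = 31.6 m/s, a = -1 m/s².
v = v₀ + at → t = (0 − 31.6) / -1 = 31.6 s
v² = v₀² + 2aΔx → Δx = (0² − 31.6²)/(2·-1) = 501 m
Total time = 3.50 + 31.6 = 35.1 s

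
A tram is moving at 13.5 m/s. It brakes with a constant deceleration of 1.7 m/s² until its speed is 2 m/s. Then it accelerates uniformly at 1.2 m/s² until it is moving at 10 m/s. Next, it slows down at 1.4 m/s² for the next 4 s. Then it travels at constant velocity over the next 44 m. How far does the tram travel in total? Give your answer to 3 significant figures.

165 m

Phase 1 (decelerating): v₀ = 13.5 m/s, a = -1.7 m/s².
v = v₀ + at → t = (2 − 13.5) / -1.7 = 6.76 s
v² = v₀² + 2aΔx → Δx = (2² − 13.5²)/(2·-1.7) = 52.4 m

Phase 2 (accelerating): v₀ = 2.00 m/s, a = 1.2 m/s².
v = v₀ + at → t = (10 − 2.00) / 1.2 = 6.67 s
v² = v₀² + 2aΔx → Δx = (10² − 2.00²)/(2·1.2) = 40.0 m

Phase 3 (decelerating): v₀ = 10.0 m/s, a = -1.4 m/s².
v = v₀ + at = 10.0 + (-1.4)(4) = 4.40 m/s
Δx = v₀t + ½at² = 10.0·4 + 0.5·-1.4·4² = 28.8 m

Phase 4 (constant speed): v₀ = 4.40 m/s, a = 0 m/s².
Constant speed: t = d/v = 44/4.40 = 10.0 s
Total distance = 52.4 + 40.0 + 28.8 + 44.0 = 165 m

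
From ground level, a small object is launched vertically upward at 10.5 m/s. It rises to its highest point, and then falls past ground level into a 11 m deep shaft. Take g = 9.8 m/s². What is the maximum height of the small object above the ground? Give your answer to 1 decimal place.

5.6 m

Phase 1 (rising): v₀ = 10.5 m/s, a = -9.8 m/s².
v = v₀ + at → t = (0 − 10.5) / -9.8 = 1.07 s
v² = v₀² + 2aΔx → Δx = (0² − 10.5²)/(2·-9.8) = 5.62 m
Maximum height = 5.62 m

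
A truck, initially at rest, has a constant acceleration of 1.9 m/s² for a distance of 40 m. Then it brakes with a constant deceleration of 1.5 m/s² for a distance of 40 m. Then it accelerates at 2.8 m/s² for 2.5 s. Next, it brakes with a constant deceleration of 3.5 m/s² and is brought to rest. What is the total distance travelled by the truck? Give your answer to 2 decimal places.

Phase 1 (accelerating): v₀ = 0 m/s, a = 1.9 m/s².
v² = v₀² + 2aΔx = 0² + 2·1.9·40 = 152 → v = 12.3 m/s
t = (v − v₀)/a = (12.3 − 0)/1.9 = 6.49 s

Phase 2 (decelerating): v₀ = 12.3 m/s, a = -1.5 m/s².
v² = v₀² + 2aΔx = 12.3² + 2·-1.5·40 = 32.0 → v = 5.66 m/s
t = (v − v₀)/a = (5.66 − 12.3)/-1.5 = 4.45 s

Phase 3 (accelerating): v₀ = 5.66 m/s, a = 2.8 m/s².
v = v₀ + at = 5.66 + (2.8)(2.5) = 12.7 m/s
Δx = v₀t + ½at² = 5.66·2.5 + 0.5·2.8·2.5² = 22.9 m

Phase 4 (decelerating): v₀ = 12.7 m/s, a = -3.5 m/s².
v = v₀ + at → t = (0 − 12.7) / -3.5 = 3.62 s
v² = v₀² + 2aΔx → Δx = (0² − 12.7²)/(2·-3.5) = 22.9 m
Total distance = 40.0 + 40.0 + 22.9 + 22.9 = 126 m

125.78 m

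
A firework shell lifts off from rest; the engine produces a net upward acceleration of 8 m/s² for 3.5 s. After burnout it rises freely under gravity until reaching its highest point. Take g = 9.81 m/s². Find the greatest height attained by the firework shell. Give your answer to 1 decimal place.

Phase 1 (powered ascent): v₀ = 0 m/s, a = 8 m/s².
v = v₀ + at = 0 + (8)(3.5) = 28.0 m/s
Δx = v₀t + ½at² = 0·3.5 + 0.5·8·3.5² = 49.0 m

Phase 2 (coasting upward): v₀ = 28.0 m/s, a = -9.81 m/s².
v = v₀ + at → t = (0 − 28.0) / -9.81 = 2.85 s
v² = v₀² + 2aΔx → Δx = (0² − 28.0²)/(2·-9.81) = 40.0 m
Maximum height = 49.0 + 40.0 = 89.0 m

89.0 m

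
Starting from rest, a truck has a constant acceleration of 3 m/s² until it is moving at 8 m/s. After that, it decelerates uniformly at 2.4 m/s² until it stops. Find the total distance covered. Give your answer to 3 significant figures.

Phase 1 (accelerating): v₀ = 0 m/s, a = 3 m/s².
v = v₀ + at → t = (8 − 0) / 3 = 2.67 s
v² = v₀² + 2aΔx → Δx = (8² − 0²)/(2·3) = 10.7 m

Phase 2 (decelerating): v₀ = 8.00 m/s, a = -2.4 m/s².
v = v₀ + at → t = (0 − 8.00) / -2.4 = 3.33 s
v² = v₀² + 2aΔx → Δx = (0² − 8.00²)/(2·-2.4) = 13.3 m
Total distance = 10.7 + 13.3 = 24.0 m

24.0 m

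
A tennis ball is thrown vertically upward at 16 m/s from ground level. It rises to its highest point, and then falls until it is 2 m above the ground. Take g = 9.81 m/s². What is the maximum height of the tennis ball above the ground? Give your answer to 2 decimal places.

13.05 m

Phase 1 (rising): v₀ = 16.0 m/s, a = -9.81 m/s².
v = v₀ + at → t = (0 − 16.0) / -9.81 = 1.63 s
v² = v₀² + 2aΔx → Δx = (0² − 16.0²)/(2·-9.81) = 13.0 m
Maximum height = 13.0 m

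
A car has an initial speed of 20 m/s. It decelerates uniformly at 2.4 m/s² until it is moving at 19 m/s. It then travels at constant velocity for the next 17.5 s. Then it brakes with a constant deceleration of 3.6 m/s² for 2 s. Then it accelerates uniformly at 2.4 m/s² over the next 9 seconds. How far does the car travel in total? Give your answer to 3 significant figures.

575 m

Phase 1 (decelerating): v₀ = 20.0 m/s, a = -2.4 m/s².
v = v₀ + at → t = (19 − 20.0) / -2.4 = 0.417 s
v² = v₀² + 2aΔx → Δx = (19² − 20.0²)/(2·-2.4) = 8.12 m

Phase 2 (constant speed): v₀ = 19.0 m/s, a = 0 m/s².
v = v₀ + at = 19.0 + (0)(17.5) = 19.0 m/s
Δx = v₀t + ½at² = 19.0·17.5 + 0.5·0·17.5² = 332 m

Phase 3 (decelerating): v₀ = 19.0 m/s, a = -3.6 m/s².
v = v₀ + at = 19.0 + (-3.6)(2) = 11.8 m/s
Δx = v₀t + ½at² = 19.0·2 + 0.5·-3.6·2² = 30.8 m

Phase 4 (accelerating): v₀ = 11.8 m/s, a = 2.4 m/s².
v = v₀ + at = 11.8 + (2.4)(9) = 33.4 m/s
Δx = v₀t + ½at² = 11.8·9 + 0.5·2.4·9² = 203 m
Total distance = 8.12 + 332 + 30.8 + 203 = 575 m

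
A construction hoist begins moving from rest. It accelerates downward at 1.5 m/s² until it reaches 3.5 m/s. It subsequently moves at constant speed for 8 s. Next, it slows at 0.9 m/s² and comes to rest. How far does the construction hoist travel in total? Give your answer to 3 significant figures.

38.9 m

Phase 1 (accelerating): v₀ = 0 m/s, a = 1.5 m/s².
v = v₀ + at → t = (3.5 − 0) / 1.5 = 2.33 s
v² = v₀² + 2aΔx → Δx = (3.5² − 0²)/(2·1.5) = 4.08 m

Phase 2 (constant speed): v₀ = 3.50 m/s, a = 0 m/s².
v = v₀ + at = 3.50 + (0)(8) = 3.50 m/s
Δx = v₀t + ½at² = 3.50·8 + 0.5·0·8² = 28.0 m

Phase 3 (decelerating): v₀ = 3.50 m/s, a = -0.9 m/s².
v = v₀ + at → t = (0 − 3.50) / -0.9 = 3.89 s
v² = v₀² + 2aΔx → Δx = (0² − 3.50²)/(2·-0.9) = 6.81 m
Total distance = 4.08 + 28.0 + 6.81 = 38.9 m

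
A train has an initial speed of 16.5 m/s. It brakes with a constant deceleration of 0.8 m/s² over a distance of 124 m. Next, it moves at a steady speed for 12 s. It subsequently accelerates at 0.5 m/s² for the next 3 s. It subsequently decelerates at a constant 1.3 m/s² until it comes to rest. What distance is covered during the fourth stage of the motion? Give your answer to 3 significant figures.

39.2 m

Phase 1 (decelerating): v₀ = 16.5 m/s, a = -0.8 m/s².
v² = v₀² + 2aΔx = 16.5² + 2·-0.8·124 = 73.8 → v = 8.59 m/s
t = (v − v₀)/a = (8.59 − 16.5)/-0.8 = 9.88 s

Phase 2 (constant speed): v₀ = 8.59 m/s, a = 0 m/s².
v = v₀ + at = 8.59 + (0)(12) = 8.59 m/s
Δx = v₀t + ½at² = 8.59·12 + 0.5·0·12² = 103 m

Phase 3 (accelerating): v₀ = 8.59 m/s, a = 0.5 m/s².
v = v₀ + at = 8.59 + (0.5)(3) = 10.1 m/s
Δx = v₀t + ½at² = 8.59·3 + 0.5·0.5·3² = 28.0 m

Phase 4 (decelerating): v₀ = 10.1 m/s, a = -1.3 m/s².
v = v₀ + at → t = (0 − 10.1) / -1.3 = 7.76 s
v² = v₀² + 2aΔx → Δx = (0² − 10.1²)/(2·-1.3) = 39.2 m
Distance in phase 4 = 39.2 m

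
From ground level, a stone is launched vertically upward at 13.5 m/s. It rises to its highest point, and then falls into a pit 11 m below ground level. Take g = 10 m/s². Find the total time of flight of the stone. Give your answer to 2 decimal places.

Phase 1 (rising): v₀ = 13.5 m/s, a = -10 m/s².
v = v₀ + at → t = (0 − 13.5) / -10 = 1.35 s
v² = v₀² + 2aΔx → Δx = (0² − 13.5²)/(2·-10) = 9.11 m

Phase 2 (falling): v₀ = 0 m/s, a = -10 m/s².
Falls 20.1 m from rest: t = √(2·20.1/10) = 2.01 s; v = g·t = 20.1 m/s.
Total time = 1.35 + 2.01 = 3.36 s

3.36 s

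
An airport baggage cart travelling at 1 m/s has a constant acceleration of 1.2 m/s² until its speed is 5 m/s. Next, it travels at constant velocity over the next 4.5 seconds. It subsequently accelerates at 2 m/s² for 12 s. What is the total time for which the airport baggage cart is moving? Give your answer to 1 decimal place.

19.8 s

Phase 1 (accelerating): v₀ = 1.00 m/s, a = 1.2 m/s².
v = v₀ + at → t = (5 − 1.00) / 1.2 = 3.33 s
v² = v₀² + 2aΔx → Δx = (5² − 1.00²)/(2·1.2) = 10.0 m

Phase 2 (constant speed): v₀ = 5.00 m/s, a = 0 m/s².
v = v₀ + at = 5.00 + (0)(4.5) = 5.00 m/s
Δx = v₀t + ½at² = 5.00·4.5 + 0.5·0·4.5² = 22.5 m

Phase 3 (accelerating): v₀ = 5.00 m/s, a = 2 m/s².
v = v₀ + at = 5.00 + (2)(12) = 29.0 m/s
Δx = v₀t + ½at² = 5.00·12 + 0.5·2·12² = 204 m
Total time = 3.33 + 4.50 + 12.0 = 19.8 s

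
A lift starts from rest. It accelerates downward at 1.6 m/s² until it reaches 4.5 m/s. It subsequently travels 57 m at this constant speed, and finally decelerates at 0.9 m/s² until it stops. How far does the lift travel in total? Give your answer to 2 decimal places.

74.58 m

Phase 1 (accelerating): v₀ = 0 m/s, a = 1.6 m/s².
v = v₀ + at → t = (4.5 − 0) / 1.6 = 2.81 s
v² = v₀² + 2aΔx → Δx = (4.5² − 0²)/(2·1.6) = 6.33 m

Phase 2 (constant speed): v₀ = 4.50 m/s, a = 0 m/s².
Constant speed: t = d/v = 57/4.50 = 12.7 s

Phase 3 (decelerating): v₀ = 4.50 m/s, a = -0.9 m/s².
v = v₀ + at → t = (0 − 4.50) / -0.9 = 5.00 s
v² = v₀² + 2aΔx → Δx = (0² − 4.50²)/(2·-0.9) = 11.2 m
Total distance = 6.33 + 57.0 + 11.2 = 74.6 m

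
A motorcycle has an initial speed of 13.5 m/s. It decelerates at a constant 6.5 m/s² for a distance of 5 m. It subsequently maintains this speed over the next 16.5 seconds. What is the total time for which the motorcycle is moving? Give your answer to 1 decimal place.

Phase 1 (decelerating): v₀ = 13.5 m/s, a = -6.5 m/s².
v² = v₀² + 2aΔx = 13.5² + 2·-6.5·5 = 117 → v = 10.8 m/s
t = (v − v₀)/a = (10.8 − 13.5)/-6.5 = 0.411 s

Phase 2 (constant speed): v₀ = 10.8 m/s, a = 0 m/s².
v = v₀ + at = 10.8 + (0)(16.5) = 10.8 m/s
Δx = v₀t + ½at² = 10.8·16.5 + 0.5·0·16.5² = 179 m
Total time = 0.411 + 16.5 = 16.9 s

16.9 s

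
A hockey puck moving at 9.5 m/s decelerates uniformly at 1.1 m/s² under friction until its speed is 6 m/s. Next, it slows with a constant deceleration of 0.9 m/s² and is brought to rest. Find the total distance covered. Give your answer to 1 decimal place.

Phase 1 (decelerating): v₀ = 9.50 m/s, a = -1.1 m/s².
v = v₀ + at → t = (6 − 9.50) / -1.1 = 3.18 s
v² = v₀² + 2aΔx → Δx = (6² − 9.50²)/(2·-1.1) = 24.7 m

Phase 2 (decelerating): v₀ = 6.00 m/s, a = -0.9 m/s².
v = v₀ + at → t = (0 − 6.00) / -0.9 = 6.67 s
v² = v₀² + 2aΔx → Δx = (0² − 6.00²)/(2·-0.9) = 20.0 m
Total distance = 24.7 + 20.0 = 44.7 m

44.7 m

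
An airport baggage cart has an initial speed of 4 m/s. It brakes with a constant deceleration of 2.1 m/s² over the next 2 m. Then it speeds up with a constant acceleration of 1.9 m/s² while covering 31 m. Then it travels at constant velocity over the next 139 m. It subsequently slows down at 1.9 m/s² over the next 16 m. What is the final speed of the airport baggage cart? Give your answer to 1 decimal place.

Phase 1 (decelerating): v₀ = 4.00 m/s, a = -2.1 m/s².
v² = v₀² + 2aΔx = 4.00² + 2·-2.1·2 = 7.60 → v = 2.76 m/s
t = (v − v₀)/a = (2.76 − 4.00)/-2.1 = 0.592 s

Phase 2 (accelerating): v₀ = 2.76 m/s, a = 1.9 m/s².
v² = v₀² + 2aΔx = 2.76² + 2·1.9·31 = 125 → v = 11.2 m/s
t = (v − v₀)/a = (11.2 − 2.76)/1.9 = 4.44 s

Phase 3 (constant speed): v₀ = 11.2 m/s, a = 0 m/s².
Constant speed: t = d/v = 139/11.2 = 12.4 s

Phase 4 (decelerating): v₀ = 11.2 m/s, a = -1.9 m/s².
v² = v₀² + 2aΔx = 11.2² + 2·-1.9·16 = 64.6 → v = 8.04 m/s
t = (v − v₀)/a = (8.04 − 11.2)/-1.9 = 1.66 s
Final speed = 8.04 m/s

8.0 m/s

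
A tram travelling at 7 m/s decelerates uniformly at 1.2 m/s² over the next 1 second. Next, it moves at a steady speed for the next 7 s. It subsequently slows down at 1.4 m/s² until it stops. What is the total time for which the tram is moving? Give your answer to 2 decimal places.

Phase 1 (decelerating): v₀ = 7.00 m/s, a = -1.2 m/s².
v = v₀ + at = 7.00 + (-1.2)(1) = 5.80 m/s
Δx = v₀t + ½at² = 7.00·1 + 0.5·-1.2·1² = 6.40 m

Phase 2 (constant speed): v₀ = 5.80 m/s, a = 0 m/s².
v = v₀ + at = 5.80 + (0)(7) = 5.80 m/s
Δx = v₀t + ½at² = 5.80·7 + 0.5·0·7² = 40.6 m

Phase 3 (decelerating): v₀ = 5.80 m/s, a = -1.4 m/s².
v = v₀ + at → t = (0 − 5.80) / -1.4 = 4.14 s
v² = v₀² + 2aΔx → Δx = (0² − 5.80²)/(2·-1.4) = 12.0 m
Total time = 1.00 + 7.00 + 4.14 = 12.1 s

12.14 s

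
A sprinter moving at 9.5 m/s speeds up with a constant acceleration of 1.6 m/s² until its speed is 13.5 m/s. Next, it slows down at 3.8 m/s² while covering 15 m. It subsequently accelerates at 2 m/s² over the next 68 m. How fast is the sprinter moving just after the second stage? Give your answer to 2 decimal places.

Phase 1 (accelerating): v₀ = 9.50 m/s, a = 1.6 m/s².
v = v₀ + at → t = (13.5 − 9.50) / 1.6 = 2.50 s
v² = v₀² + 2aΔx → Δx = (13.5² − 9.50²)/(2·1.6) = 28.8 m

Phase 2 (decelerating): v₀ = 13.5 m/s, a = -3.8 m/s².
v² = v₀² + 2aΔx = 13.5² + 2·-3.8·15 = 68.2 → v = 8.26 m/s
t = (v − v₀)/a = (8.26 − 13.5)/-3.8 = 1.38 s
Speed at end of phase 2 = 8.26 m/s

8.26 m/s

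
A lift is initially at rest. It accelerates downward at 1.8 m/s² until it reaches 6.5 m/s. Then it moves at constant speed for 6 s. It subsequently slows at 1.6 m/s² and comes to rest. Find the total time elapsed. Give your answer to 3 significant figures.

Phase 1 (accelerating): v₀ = 0 m/s, a = 1.8 m/s².
v = v₀ + at → t = (6.5 − 0) / 1.8 = 3.61 s
v² = v₀² + 2aΔx → Δx = (6.5² − 0²)/(2·1.8) = 11.7 m

Phase 2 (constant speed): v₀ = 6.50 m/s, a = 0 m/s².
v = v₀ + at = 6.50 + (0)(6) = 6.50 m/s
Δx = v₀t + ½at² = 6.50·6 + 0.5·0·6² = 39.0 m

Phase 3 (decelerating): v₀ = 6.50 m/s, a = -1.6 m/s².
v = v₀ + at → t = (0 − 6.50) / -1.6 = 4.06 s
v² = v₀² + 2aΔx → Δx = (0² − 6.50²)/(2·-1.6) = 13.2 m
Total time = 3.61 + 6.00 + 4.06 = 13.7 s

13.7 s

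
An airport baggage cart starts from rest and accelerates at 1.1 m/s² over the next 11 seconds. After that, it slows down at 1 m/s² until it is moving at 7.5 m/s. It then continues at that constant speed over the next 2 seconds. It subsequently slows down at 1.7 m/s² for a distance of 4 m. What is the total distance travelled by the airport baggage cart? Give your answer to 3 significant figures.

131 m

Phase 1 (accelerating): v₀ = 0 m/s, a = 1.1 m/s².
v = v₀ + at = 0 + (1.1)(11) = 12.1 m/s
Δx = v₀t + ½at² = 0·11 + 0.5·1.1·11² = 66.6 m

Phase 2 (decelerating): v₀ = 12.1 m/s, a = -1 m/s².
v = v₀ + at → t = (7.5 − 12.1) / -1 = 4.60 s
v² = v₀² + 2aΔx → Δx = (7.5² − 12.1²)/(2·-1) = 45.1 m

Phase 3 (constant speed): v₀ = 7.50 m/s, a = 0 m/s².
v = v₀ + at = 7.50 + (0)(2) = 7.50 m/s
Δx = v₀t + ½at² = 7.50·2 + 0.5·0·2² = 15.0 m

Phase 4 (decelerating): v₀ = 7.50 m/s, a = -1.7 m/s².
v² = v₀² + 2aΔx = 7.50² + 2·-1.7·4 = 42.6 → v = 6.53 m/s
t = (v − v₀)/a = (6.53 − 7.50)/-1.7 = 0.570 s
Total distance = 66.6 + 45.1 + 15.0 + 4.00 = 131 m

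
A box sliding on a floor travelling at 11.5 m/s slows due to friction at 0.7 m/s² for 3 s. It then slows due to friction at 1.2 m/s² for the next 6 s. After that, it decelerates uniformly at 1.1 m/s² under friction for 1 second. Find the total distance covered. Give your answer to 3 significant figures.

Phase 1 (decelerating): v₀ = 11.5 m/s, a = -0.7 m/s².
v = v₀ + at = 11.5 + (-0.7)(3) = 9.40 m/s
Δx = v₀t + ½at² = 11.5·3 + 0.5·-0.7·3² = 31.4 m

Phase 2 (decelerating): v₀ = 9.40 m/s, a = -1.2 m/s².
v = v₀ + at = 9.40 + (-1.2)(6) = 2.20 m/s
Δx = v₀t + ½at² = 9.40·6 + 0.5·-1.2·6² = 34.8 m

Phase 3 (decelerating): v₀ = 2.20 m/s, a = -1.1 m/s².
v = v₀ + at = 2.20 + (-1.1)(1) = 1.10 m/s
Δx = v₀t + ½at² = 2.20·1 + 0.5·-1.1·1² = 1.65 m
Total distance = 31.4 + 34.8 + 1.65 = 67.8 m

67.8 m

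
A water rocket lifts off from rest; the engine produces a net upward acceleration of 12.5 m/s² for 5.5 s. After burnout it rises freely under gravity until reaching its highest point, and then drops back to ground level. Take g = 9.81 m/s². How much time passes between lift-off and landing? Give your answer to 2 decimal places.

Phase 1 (powered ascent): v₀ = 0 m/s, a = 12.5 m/s².
v = v₀ + at = 0 + (12.5)(5.5) = 68.8 m/s
Δx = v₀t + ½at² = 0·5.5 + 0.5·12.5·5.5² = 189 m

Phase 2 (coasting upward): v₀ = 68.8 m/s, a = -9.81 m/s².
v = v₀ + at → t = (0 − 68.8) / -9.81 = 7.01 s
v² = v₀² + 2aΔx → Δx = (0² − 68.8²)/(2·-9.81) = 241 m

Phase 3 (free fall): v₀ = 0 m/s, a = -9.81 m/s².
Falls 430 m from rest: t = √(2·430/9.81) = 9.36 s; v = g·t = 91.8 m/s.
Total time = 5.50 + 7.01 + 9.36 = 21.9 s

21.87 s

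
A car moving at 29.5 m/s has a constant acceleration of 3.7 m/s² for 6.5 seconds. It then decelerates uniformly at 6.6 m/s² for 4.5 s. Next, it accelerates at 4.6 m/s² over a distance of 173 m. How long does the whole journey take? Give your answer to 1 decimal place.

Phase 1 (accelerating): v₀ = 29.5 m/s, a = 3.7 m/s².
v = v₀ + at = 29.5 + (3.7)(6.5) = 53.5 m/s
Δx = v₀t + ½at² = 29.5·6.5 + 0.5·3.7·6.5² = 270 m

Phase 2 (decelerating): v₀ = 53.5 m/s, a = -6.6 m/s².
v = v₀ + at = 53.5 + (-6.6)(4.5) = 23.8 m/s
Δx = v₀t + ½at² = 53.5·4.5 + 0.5·-6.6·4.5² = 174 m

Phase 3 (accelerating): v₀ = 23.8 m/s, a = 4.6 m/s².
v² = v₀² + 2aΔx = 23.8² + 2·4.6·173 = 2160 → v = 46.5 m/s
t = (v − v₀)/a = (46.5 − 23.8)/4.6 = 4.92 s
Total time = 6.50 + 4.50 + 4.92 = 15.9 s

15.9 s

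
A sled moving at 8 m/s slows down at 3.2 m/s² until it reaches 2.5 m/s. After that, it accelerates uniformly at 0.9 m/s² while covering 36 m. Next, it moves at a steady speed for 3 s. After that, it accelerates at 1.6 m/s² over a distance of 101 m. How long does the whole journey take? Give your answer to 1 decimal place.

18.4 s

Phase 1 (decelerating): v₀ = 8.00 m/s, a = -3.2 m/s².
v = v₀ + at → t = (2.5 − 8.00) / -3.2 = 1.72 s
v² = v₀² + 2aΔx → Δx = (2.5² − 8.00²)/(2·-3.2) = 9.02 m

Phase 2 (accelerating): v₀ = 2.50 m/s, a = 0.9 m/s².
v² = v₀² + 2aΔx = 2.50² + 2·0.9·36 = 71.0 → v = 8.43 m/s
t = (v − v₀)/a = (8.43 − 2.50)/0.9 = 6.59 s

Phase 3 (constant speed): v₀ = 8.43 m/s, a = 0 m/s².
v = v₀ + at = 8.43 + (0)(3) = 8.43 m/s
Δx = v₀t + ½at² = 8.43·3 + 0.5·0·3² = 25.3 m

Phase 4 (accelerating): v₀ = 8.43 m/s, a = 1.6 m/s².
v² = v₀² + 2aΔx = 8.43² + 2·1.6·101 = 394 → v = 19.9 m/s
t = (v − v₀)/a = (19.9 − 8.43)/1.6 = 7.14 s
Total time = 1.72 + 6.59 + 3.00 + 7.14 = 18.4 s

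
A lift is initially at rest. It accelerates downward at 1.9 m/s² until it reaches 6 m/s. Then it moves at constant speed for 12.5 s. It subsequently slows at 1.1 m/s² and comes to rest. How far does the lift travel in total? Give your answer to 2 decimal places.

Phase 1 (accelerating): v₀ = 0 m/s, a = 1.9 m/s².
v = v₀ + at → t = (6 − 0) / 1.9 = 3.16 s
v² = v₀² + 2aΔx → Δx = (6² − 0²)/(2·1.9) = 9.47 m

Phase 2 (constant speed): v₀ = 6.00 m/s, a = 0 m/s².
v = v₀ + at = 6.00 + (0)(12.5) = 6.00 m/s
Δx = v₀t + ½at² = 6.00·12.5 + 0.5·0·12.5² = 75.0 m

Phase 3 (decelerating): v₀ = 6.00 m/s, a = -1.1 m/s².
v = v₀ + at → t = (0 − 6.00) / -1.1 = 5.45 s
v² = v₀² + 2aΔx → Δx = (0² − 6.00²)/(2·-1.1) = 16.4 m
Total distance = 9.47 + 75.0 + 16.4 = 101 m

100.84 m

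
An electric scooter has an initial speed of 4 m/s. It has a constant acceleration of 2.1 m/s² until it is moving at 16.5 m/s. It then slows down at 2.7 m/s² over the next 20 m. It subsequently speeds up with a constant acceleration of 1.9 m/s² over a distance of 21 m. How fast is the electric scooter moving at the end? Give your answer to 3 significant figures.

Phase 1 (accelerating): v₀ = 4.00 m/s, a = 2.1 m/s².
v = v₀ + at → t = (16.5 − 4.00) / 2.1 = 5.95 s
v² = v₀² + 2aΔx → Δx = (16.5² − 4.00²)/(2·2.1) = 61.0 m

Phase 2 (decelerating): v₀ = 16.5 m/s, a = -2.7 m/s².
v² = v₀² + 2aΔx = 16.5² + 2·-2.7·20 = 164 → v = 12.8 m/s
t = (v − v₀)/a = (12.8 − 16.5)/-2.7 = 1.36 s

Phase 3 (accelerating): v₀ = 12.8 m/s, a = 1.9 m/s².
v² = v₀² + 2aΔx = 12.8² + 2·1.9·21 = 244 → v = 15.6 m/s
t = (v − v₀)/a = (15.6 − 12.8)/1.9 = 1.48 s
Final speed = 15.6 m/s

15.6 m/s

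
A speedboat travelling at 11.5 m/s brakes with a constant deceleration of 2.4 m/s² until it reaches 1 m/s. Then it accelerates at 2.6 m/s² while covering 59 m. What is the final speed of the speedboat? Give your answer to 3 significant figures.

17.5 m/s

Phase 1 (decelerating): v₀ = 11.5 m/s, a = -2.4 m/s².
v = v₀ + at → t = (1 − 11.5) / -2.4 = 4.38 s
v² = v₀² + 2aΔx → Δx = (1² − 11.5²)/(2·-2.4) = 27.3 m

Phase 2 (accelerating): v₀ = 1.00 m/s, a = 2.6 m/s².
v² = v₀² + 2aΔx = 1.00² + 2·2.6·59 = 308 → v = 17.5 m/s
t = (v − v₀)/a = (17.5 − 1.00)/2.6 = 6.36 s
Final speed = 17.5 m/s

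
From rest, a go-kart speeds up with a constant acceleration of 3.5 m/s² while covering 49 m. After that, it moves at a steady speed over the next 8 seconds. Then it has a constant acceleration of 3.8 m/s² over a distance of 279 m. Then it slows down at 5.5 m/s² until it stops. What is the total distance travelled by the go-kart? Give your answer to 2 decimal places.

Phase 1 (accelerating): v₀ = 0 m/s, a = 3.5 m/s².
v² = v₀² + 2aΔx = 0² + 2·3.5·49 = 343 → v = 18.5 m/s
t = (v − v₀)/a = (18.5 − 0)/3.5 = 5.29 s

Phase 2 (constant speed): v₀ = 18.5 m/s, a = 0 m/s².
v = v₀ + at = 18.5 + (0)(8) = 18.5 m/s
Δx = v₀t + ½at² = 18.5·8 + 0.5·0·8² = 148 m

Phase 3 (accelerating): v₀ = 18.5 m/s, a = 3.8 m/s².
v² = v₀² + 2aΔx = 18.5² + 2·3.8·279 = 2460 → v = 49.6 m/s
t = (v − v₀)/a = (49.6 − 18.5)/3.8 = 8.19 s

Phase 4 (decelerating): v₀ = 49.6 m/s, a = -5.5 m/s².
v = v₀ + at → t = (0 − 49.6) / -5.5 = 9.02 s
v² = v₀² + 2aΔx → Δx = (0² − 49.6²)/(2·-5.5) = 224 m
Total distance = 49.0 + 148 + 279 + 224 = 700 m

700.11 m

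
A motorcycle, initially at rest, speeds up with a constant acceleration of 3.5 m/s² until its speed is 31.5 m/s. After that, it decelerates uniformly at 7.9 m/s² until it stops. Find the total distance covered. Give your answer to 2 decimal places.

Phase 1 (accelerating): v₀ = 0 m/s, a = 3.5 m/s².
v = v₀ + at → t = (31.5 − 0) / 3.5 = 9.00 s
v² = v₀² + 2aΔx → Δx = (31.5² − 0²)/(2·3.5) = 142 m

Phase 2 (decelerating): v₀ = 31.5 m/s, a = -7.9 m/s².
v = v₀ + at → t = (0 − 31.5) / -7.9 = 3.99 s
v² = v₀² + 2aΔx → Δx = (0² − 31.5²)/(2·-7.9) = 62.8 m
Total distance = 142 + 62.8 = 205 m

204.55 m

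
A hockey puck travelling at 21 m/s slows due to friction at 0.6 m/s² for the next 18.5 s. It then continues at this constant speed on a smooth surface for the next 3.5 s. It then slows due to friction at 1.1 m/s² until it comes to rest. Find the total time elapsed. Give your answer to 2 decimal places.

31.00 s

Phase 1 (decelerating): v₀ = 21.0 m/s, a = -0.6 m/s².
v = v₀ + at = 21.0 + (-0.6)(18.5) = 9.90 m/s
Δx = v₀t + ½at² = 21.0·18.5 + 0.5·-0.6·18.5² = 286 m

Phase 2 (constant speed): v₀ = 9.90 m/s, a = 0 m/s².
v = v₀ + at = 9.90 + (0)(3.5) = 9.90 m/s
Δx = v₀t + ½at² = 9.90·3.5 + 0.5·0·3.5² = 34.6 m

Phase 3 (decelerating): v₀ = 9.90 m/s, a = -1.1 m/s².
v = v₀ + at → t = (0 − 9.90) / -1.1 = 9.00 s
v² = v₀² + 2aΔx → Δx = (0² − 9.90²)/(2·-1.1) = 44.5 m
Total time = 18.5 + 3.50 + 9.00 = 31.0 s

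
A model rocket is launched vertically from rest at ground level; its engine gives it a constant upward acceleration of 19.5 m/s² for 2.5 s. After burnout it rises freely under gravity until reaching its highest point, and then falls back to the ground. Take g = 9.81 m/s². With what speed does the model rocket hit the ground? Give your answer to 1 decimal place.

59.8 m/s

Phase 1 (powered ascent): v₀ = 0 m/s, a = 19.5 m/s².
v = v₀ + at = 0 + (19.5)(2.5) = 48.8 m/s
Δx = v₀t + ½at² = 0·2.5 + 0.5·19.5·2.5² = 60.9 m

Phase 2 (coasting upward): v₀ = 48.8 m/s, a = -9.81 m/s².
v = v₀ + at → t = (0 − 48.8) / -9.81 = 4.97 s
v² = v₀² + 2aΔx → Δx = (0² − 48.8²)/(2·-9.81) = 121 m

Phase 3 (free fall): v₀ = 0 m/s, a = -9.81 m/s².
Falls 182 m from rest: t = √(2·182/9.81) = 6.09 s; v = g·t = 59.8 m/s.
Impact speed = 59.8 m/s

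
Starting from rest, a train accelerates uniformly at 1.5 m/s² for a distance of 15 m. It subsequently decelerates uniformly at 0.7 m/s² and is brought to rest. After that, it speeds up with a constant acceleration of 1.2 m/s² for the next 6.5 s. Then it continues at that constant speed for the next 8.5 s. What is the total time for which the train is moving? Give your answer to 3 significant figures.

29.1 s

Phase 1 (accelerating): v₀ = 0 m/s, a = 1.5 m/s².
v² = v₀² + 2aΔx = 0² + 2·1.5·15 = 45.0 → v = 6.71 m/s
t = (v − v₀)/a = (6.71 − 0)/1.5 = 4.47 s

Phase 2 (decelerating): v₀ = 6.71 m/s, a = -0.7 m/s².
v = v₀ + at → t = (0 − 6.71) / -0.7 = 9.58 s
v² = v₀² + 2aΔx → Δx = (0² − 6.71²)/(2·-0.7) = 32.1 m

Phase 3 (accelerating): v₀ = 0 m/s, a = 1.2 m/s².
v = v₀ + at = 0 + (1.2)(6.5) = 7.80 m/s
Δx = v₀t + ½at² = 0·6.5 + 0.5·1.2·6.5² = 25.3 m

Phase 4 (constant speed): v₀ = 7.80 m/s, a = 0 m/s².
v = v₀ + at = 7.80 + (0)(8.5) = 7.80 m/s
Δx = v₀t + ½at² = 7.80·8.5 + 0.5·0·8.5² = 66.3 m
Total time = 4.47 + 9.58 + 6.50 + 8.50 = 29.1 s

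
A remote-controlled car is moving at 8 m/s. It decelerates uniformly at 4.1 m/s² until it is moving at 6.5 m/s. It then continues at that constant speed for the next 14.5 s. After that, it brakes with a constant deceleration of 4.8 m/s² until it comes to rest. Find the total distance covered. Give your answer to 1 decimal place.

Phase 1 (decelerating): v₀ = 8.00 m/s, a = -4.1 m/s².
v = v₀ + at → t = (6.5 − 8.00) / -4.1 = 0.366 s
v² = v₀² + 2aΔx → Δx = (6.5² − 8.00²)/(2·-4.1) = 2.65 m

Phase 2 (constant speed): v₀ = 6.50 m/s, a = 0 m/s².
v = v₀ + at = 6.50 + (0)(14.5) = 6.50 m/s
Δx = v₀t + ½at² = 6.50·14.5 + 0.5·0·14.5² = 94.2 m

Phase 3 (decelerating): v₀ = 6.50 m/s, a = -4.8 m/s².
v = v₀ + at → t = (0 − 6.50) / -4.8 = 1.35 s
v² = v₀² + 2aΔx → Δx = (0² − 6.50²)/(2·-4.8) = 4.40 m
Total distance = 2.65 + 94.2 + 4.40 = 101 m

101.3 m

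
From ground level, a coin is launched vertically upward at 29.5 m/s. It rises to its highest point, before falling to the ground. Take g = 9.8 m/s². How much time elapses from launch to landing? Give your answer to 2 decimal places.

Phase 1 (rising): v₀ = 29.5 m/s, a = -9.8 m/s².
v = v₀ + at → t = (0 − 29.5) / -9.8 = 3.01 s
v² = v₀² + 2aΔx → Δx = (0² − 29.5²)/(2·-9.8) = 44.4 m

Phase 2 (falling): v₀ = 0 m/s, a = -9.8 m/s².
Falls 44.4 m from rest: t = √(2·44.4/9.8) = 3.01 s; v = g·t = 29.5 m/s.
Total time = 3.01 + 3.01 = 6.02 s

6.02 s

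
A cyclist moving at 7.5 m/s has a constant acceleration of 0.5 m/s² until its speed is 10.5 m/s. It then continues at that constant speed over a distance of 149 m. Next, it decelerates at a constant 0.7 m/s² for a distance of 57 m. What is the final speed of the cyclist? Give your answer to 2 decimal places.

5.52 m/s

Phase 1 (accelerating): v₀ = 7.50 m/s, a = 0.5 m/s².
v = v₀ + at → t = (10.5 − 7.50) / 0.5 = 6.00 s
v² = v₀² + 2aΔx → Δx = (10.5² − 7.50²)/(2·0.5) = 54.0 m

Phase 2 (constant speed): v₀ = 10.5 m/s, a = 0 m/s².
Constant speed: t = d/v = 149/10.5 = 14.2 s

Phase 3 (decelerating): v₀ = 10.5 m/s, a = -0.7 m/s².
v² = v₀² + 2aΔx = 10.5² + 2·-0.7·57 = 30.5 → v = 5.52 m/s
t = (v − v₀)/a = (5.52 − 10.5)/-0.7 = 7.12 s
Final speed = 5.52 m/s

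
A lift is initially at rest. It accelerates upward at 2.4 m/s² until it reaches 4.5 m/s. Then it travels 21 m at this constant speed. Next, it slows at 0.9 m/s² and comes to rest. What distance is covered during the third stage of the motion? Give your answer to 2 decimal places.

11.25 m

Phase 1 (accelerating): v₀ = 0 m/s, a = 2.4 m/s².
v = v₀ + at → t = (4.5 − 0) / 2.4 = 1.88 s
v² = v₀² + 2aΔx → Δx = (4.5² − 0²)/(2·2.4) = 4.22 m

Phase 2 (constant speed): v₀ = 4.50 m/s, a = 0 m/s².
Constant speed: t = d/v = 21/4.50 = 4.67 s

Phase 3 (decelerating): v₀ = 4.50 m/s, a = -0.9 m/s².
v = v₀ + at → t = (0 − 4.50) / -0.9 = 5.00 s
v² = v₀² + 2aΔx → Δx = (0² − 4.50²)/(2·-0.9) = 11.2 m
Distance in phase 3 = 11.2 m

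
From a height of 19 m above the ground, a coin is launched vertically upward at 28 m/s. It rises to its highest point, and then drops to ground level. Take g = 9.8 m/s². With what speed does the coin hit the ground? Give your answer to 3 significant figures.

Phase 1 (rising): v₀ = 28.0 m/s, a = -9.8 m/s².
v = v₀ + at → t = (0 − 28.0) / -9.8 = 2.86 s
v² = v₀² + 2aΔx → Δx = (0² − 28.0²)/(2·-9.8) = 40.0 m

Phase 2 (falling): v₀ = 0 m/s, a = -9.8 m/s².
Falls 59.0 m from rest: t = √(2·59.0/9.8) = 3.47 s; v = g·t = 34.0 m/s.
Final speed = 34.0 m/s

34.0 m/s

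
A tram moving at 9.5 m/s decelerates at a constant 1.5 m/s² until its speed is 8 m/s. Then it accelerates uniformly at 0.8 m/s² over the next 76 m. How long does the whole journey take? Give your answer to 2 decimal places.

8.03 s

Phase 1 (decelerating): v₀ = 9.50 m/s, a = -1.5 m/s².
v = v₀ + at → t = (8 − 9.50) / -1.5 = 1.00 s
v² = v₀² + 2aΔx → Δx = (8² − 9.50²)/(2·-1.5) = 8.75 m

Phase 2 (accelerating): v₀ = 8.00 m/s, a = 0.8 m/s².
v² = v₀² + 2aΔx = 8.00² + 2·0.8·76 = 186 → v = 13.6 m/s
t = (v − v₀)/a = (13.6 − 8.00)/0.8 = 7.03 s
Total time = 1.00 + 7.03 = 8.03 s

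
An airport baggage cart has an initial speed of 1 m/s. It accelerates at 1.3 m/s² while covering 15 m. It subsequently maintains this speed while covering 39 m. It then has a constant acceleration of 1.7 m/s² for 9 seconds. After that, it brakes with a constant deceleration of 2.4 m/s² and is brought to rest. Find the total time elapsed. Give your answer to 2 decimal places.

Phase 1 (accelerating): v₀ = 1.00 m/s, a = 1.3 m/s².
v² = v₀² + 2aΔx = 1.00² + 2·1.3·15 = 40.0 → v = 6.32 m/s
t = (v − v₀)/a = (6.32 − 1.00)/1.3 = 4.10 s

Phase 2 (constant speed): v₀ = 6.32 m/s, a = 0 m/s².
Constant speed: t = d/v = 39/6.32 = 6.17 s

Phase 3 (accelerating): v₀ = 6.32 m/s, a = 1.7 m/s².
v = v₀ + at = 6.32 + (1.7)(9) = 21.6 m/s
Δx = v₀t + ½at² = 6.32·9 + 0.5·1.7·9² = 126 m

Phase 4 (decelerating): v₀ = 21.6 m/s, a = -2.4 m/s².
v = v₀ + at → t = (0 − 21.6) / -2.4 = 9.01 s
v² = v₀² + 2aΔx → Δx = (0² − 21.6²)/(2·-2.4) = 97.4 m
Total time = 4.10 + 6.17 + 9.00 + 9.01 = 28.3 s

28.27 s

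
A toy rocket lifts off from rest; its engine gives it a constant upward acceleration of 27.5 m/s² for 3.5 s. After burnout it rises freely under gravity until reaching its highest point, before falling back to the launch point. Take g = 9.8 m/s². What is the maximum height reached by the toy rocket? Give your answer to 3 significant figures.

641 m

Phase 1 (powered ascent): v₀ = 0 m/s, a = 27.5 m/s².
v = v₀ + at = 0 + (27.5)(3.5) = 96.2 m/s
Δx = v₀t + ½at² = 0·3.5 + 0.5·27.5·3.5² = 168 m

Phase 2 (coasting upward): v₀ = 96.2 m/s, a = -9.8 m/s².
v = v₀ + at → t = (0 − 96.2) / -9.8 = 9.82 s
v² = v₀² + 2aΔx → Δx = (0² − 96.2²)/(2·-9.8) = 473 m
Maximum height = 168 + 473 = 641 m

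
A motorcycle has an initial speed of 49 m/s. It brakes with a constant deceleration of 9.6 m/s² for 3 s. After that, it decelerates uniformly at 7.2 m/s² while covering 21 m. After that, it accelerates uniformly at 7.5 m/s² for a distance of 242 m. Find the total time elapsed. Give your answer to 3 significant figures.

Phase 1 (decelerating): v₀ = 49.0 m/s, a = -9.6 m/s².
v = v₀ + at = 49.0 + (-9.6)(3) = 20.2 m/s
Δx = v₀t + ½at² = 49.0·3 + 0.5·-9.6·3² = 104 m

Phase 2 (decelerating): v₀ = 20.2 m/s, a = -7.2 m/s².
v² = v₀² + 2aΔx = 20.2² + 2·-7.2·21 = 106 → v = 10.3 m/s
t = (v − v₀)/a = (10.3 − 20.2)/-7.2 = 1.38 s

Phase 3 (accelerating): v₀ = 10.3 m/s, a = 7.5 m/s².
v² = v₀² + 2aΔx = 10.3² + 2·7.5·242 = 3740 → v = 61.1 m/s
t = (v − v₀)/a = (61.1 − 10.3)/7.5 = 6.78 s
Total time = 3.00 + 1.38 + 6.78 = 11.2 s

11.2 s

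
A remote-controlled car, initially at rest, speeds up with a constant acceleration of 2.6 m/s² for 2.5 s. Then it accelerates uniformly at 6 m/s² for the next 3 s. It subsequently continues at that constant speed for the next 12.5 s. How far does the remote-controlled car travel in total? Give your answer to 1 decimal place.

360.9 m

Phase 1 (accelerating): v₀ = 0 m/s, a = 2.6 m/s².
v = v₀ + at = 0 + (2.6)(2.5) = 6.50 m/s
Δx = v₀t + ½at² = 0·2.5 + 0.5·2.6·2.5² = 8.12 m

Phase 2 (accelerating): v₀ = 6.50 m/s, a = 6 m/s².
v = v₀ + at = 6.50 + (6)(3) = 24.5 m/s
Δx = v₀t + ½at² = 6.50·3 + 0.5·6·3² = 46.5 m

Phase 3 (constant speed): v₀ = 24.5 m/s, a = 0 m/s².
v = v₀ + at = 24.5 + (0)(12.5) = 24.5 m/s
Δx = v₀t + ½at² = 24.5·12.5 + 0.5·0·12.5² = 306 m
Total distance = 8.12 + 46.5 + 306 = 361 m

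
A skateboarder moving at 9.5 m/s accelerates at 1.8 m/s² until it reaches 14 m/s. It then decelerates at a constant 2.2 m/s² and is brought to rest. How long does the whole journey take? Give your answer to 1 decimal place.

Phase 1 (accelerating): v₀ = 9.50 m/s, a = 1.8 m/s².
v = v₀ + at → t = (14 − 9.50) / 1.8 = 2.50 s
v² = v₀² + 2aΔx → Δx = (14² − 9.50²)/(2·1.8) = 29.4 m

Phase 2 (decelerating): v₀ = 14.0 m/s, a = -2.2 m/s².
v = v₀ + at → t = (0 − 14.0) / -2.2 = 6.36 s
v² = v₀² + 2aΔx → Δx = (0² − 14.0²)/(2·-2.2) = 44.5 m
Total time = 2.50 + 6.36 = 8.86 s

8.9 s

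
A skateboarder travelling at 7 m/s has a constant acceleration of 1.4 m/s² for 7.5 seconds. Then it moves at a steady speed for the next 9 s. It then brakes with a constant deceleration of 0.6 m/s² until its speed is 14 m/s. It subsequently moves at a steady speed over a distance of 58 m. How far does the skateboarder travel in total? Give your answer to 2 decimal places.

Phase 1 (accelerating): v₀ = 7.00 m/s, a = 1.4 m/s².
v = v₀ + at = 7.00 + (1.4)(7.5) = 17.5 m/s
Δx = v₀t + ½at² = 7.00·7.5 + 0.5·1.4·7.5² = 91.9 m

Phase 2 (constant speed): v₀ = 17.5 m/s, a = 0 m/s².
v = v₀ + at = 17.5 + (0)(9) = 17.5 m/s
Δx = v₀t + ½at² = 17.5·9 + 0.5·0·9² = 158 m

Phase 3 (decelerating): v₀ = 17.5 m/s, a = -0.6 m/s².
v = v₀ + at → t = (14 − 17.5) / -0.6 = 5.83 s
v² = v₀² + 2aΔx → Δx = (14² − 17.5²)/(2·-0.6) = 91.9 m

Phase 4 (constant speed): v₀ = 14.0 m/s, a = 0 m/s².
Constant speed: t = d/v = 58/14.0 = 4.14 s
Total distance = 91.9 + 158 + 91.9 + 58.0 = 399 m

399.25 m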